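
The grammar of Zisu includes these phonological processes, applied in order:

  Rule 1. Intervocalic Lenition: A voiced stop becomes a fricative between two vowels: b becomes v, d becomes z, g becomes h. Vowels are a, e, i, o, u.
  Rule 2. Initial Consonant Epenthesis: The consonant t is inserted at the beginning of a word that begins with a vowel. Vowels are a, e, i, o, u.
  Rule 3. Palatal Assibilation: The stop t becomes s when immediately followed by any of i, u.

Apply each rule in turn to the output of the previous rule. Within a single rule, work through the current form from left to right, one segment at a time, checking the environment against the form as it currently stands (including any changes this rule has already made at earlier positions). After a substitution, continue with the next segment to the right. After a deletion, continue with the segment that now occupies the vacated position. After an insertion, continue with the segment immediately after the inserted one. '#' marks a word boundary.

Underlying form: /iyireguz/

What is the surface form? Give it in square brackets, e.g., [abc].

[siyirehuz]

Rule 1 Intervocalic Lenition: [iyireguz] → [iyirehuz]
Rule 2 Initial Consonant Epenthesis: [iyirehuz] → [tiyirehuz]
Rule 3 Palatal Assibilation: [tiyirehuz] → [siyirehuz]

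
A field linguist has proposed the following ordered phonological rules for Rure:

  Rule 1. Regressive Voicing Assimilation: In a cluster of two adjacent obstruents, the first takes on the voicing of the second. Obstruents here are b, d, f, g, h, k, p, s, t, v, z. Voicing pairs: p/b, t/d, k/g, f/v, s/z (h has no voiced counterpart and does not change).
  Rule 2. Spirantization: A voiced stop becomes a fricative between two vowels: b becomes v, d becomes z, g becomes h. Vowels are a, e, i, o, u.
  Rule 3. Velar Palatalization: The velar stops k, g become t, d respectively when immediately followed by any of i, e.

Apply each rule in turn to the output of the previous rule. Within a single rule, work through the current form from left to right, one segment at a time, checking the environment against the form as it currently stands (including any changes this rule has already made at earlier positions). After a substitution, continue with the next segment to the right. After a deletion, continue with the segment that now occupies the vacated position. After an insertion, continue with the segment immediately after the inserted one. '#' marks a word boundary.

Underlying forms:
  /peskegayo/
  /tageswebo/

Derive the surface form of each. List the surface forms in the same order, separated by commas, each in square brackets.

/peskegayo/:
  Rule 1 Regressive Voicing Assimilation: no change — [peskegayo]
  Rule 2 Spirantization: [peskegayo] → [peskehayo]
  Rule 3 Velar Palatalization: [peskehayo] → [pestehayo]
/tageswebo/:
  Rule 1 Regressive Voicing Assimilation: no change — [tageswebo]
  Rule 2 Spirantization: [tageswebo] → [taheswevo]
  Rule 3 Velar Palatalization: no change — [taheswevo]

[pestehayo], [taheswevo]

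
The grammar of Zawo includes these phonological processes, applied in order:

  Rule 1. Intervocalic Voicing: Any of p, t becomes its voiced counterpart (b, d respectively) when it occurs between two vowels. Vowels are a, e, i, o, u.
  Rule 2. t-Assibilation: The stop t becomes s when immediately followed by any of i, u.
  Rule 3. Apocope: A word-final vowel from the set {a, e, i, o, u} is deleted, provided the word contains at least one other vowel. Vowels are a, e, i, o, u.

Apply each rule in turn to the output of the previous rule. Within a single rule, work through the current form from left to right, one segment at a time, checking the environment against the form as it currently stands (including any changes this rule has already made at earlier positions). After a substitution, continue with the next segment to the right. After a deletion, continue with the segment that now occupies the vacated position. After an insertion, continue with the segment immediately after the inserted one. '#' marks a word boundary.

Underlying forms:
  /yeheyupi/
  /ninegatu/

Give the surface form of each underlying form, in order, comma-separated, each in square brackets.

[yeheyub], [ninegad]

/yeheyupi/:
  Rule 1 Intervocalic Voicing: [yeheyupi] → [yeheyubi]
  Rule 2 t-Assibilation: no change — [yeheyubi]
  Rule 3 Apocope: [yeheyubi] → [yeheyub]
/ninegatu/:
  Rule 1 Intervocalic Voicing: [ninegatu] → [ninegadu]
  Rule 2 t-Assibilation: no change — [ninegadu]
  Rule 3 Apocope: [ninegadu] → [ninegad]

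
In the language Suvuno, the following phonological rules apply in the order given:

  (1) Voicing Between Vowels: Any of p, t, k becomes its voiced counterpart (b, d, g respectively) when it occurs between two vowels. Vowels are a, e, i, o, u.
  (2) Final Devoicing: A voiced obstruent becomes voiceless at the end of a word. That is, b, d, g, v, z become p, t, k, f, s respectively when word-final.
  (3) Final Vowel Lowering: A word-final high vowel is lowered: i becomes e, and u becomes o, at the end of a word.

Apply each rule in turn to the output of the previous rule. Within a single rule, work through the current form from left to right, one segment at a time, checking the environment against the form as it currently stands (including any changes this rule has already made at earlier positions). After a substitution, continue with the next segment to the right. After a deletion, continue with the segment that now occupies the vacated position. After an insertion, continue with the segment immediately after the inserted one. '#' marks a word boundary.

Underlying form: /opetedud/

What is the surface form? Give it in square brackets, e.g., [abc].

(1) Voicing Between Vowels: [opetedud] → [obededud]
(2) Final Devoicing: [obededud] → [obededut]
(3) Final Vowel Lowering: no change — [obededut]

[obededut]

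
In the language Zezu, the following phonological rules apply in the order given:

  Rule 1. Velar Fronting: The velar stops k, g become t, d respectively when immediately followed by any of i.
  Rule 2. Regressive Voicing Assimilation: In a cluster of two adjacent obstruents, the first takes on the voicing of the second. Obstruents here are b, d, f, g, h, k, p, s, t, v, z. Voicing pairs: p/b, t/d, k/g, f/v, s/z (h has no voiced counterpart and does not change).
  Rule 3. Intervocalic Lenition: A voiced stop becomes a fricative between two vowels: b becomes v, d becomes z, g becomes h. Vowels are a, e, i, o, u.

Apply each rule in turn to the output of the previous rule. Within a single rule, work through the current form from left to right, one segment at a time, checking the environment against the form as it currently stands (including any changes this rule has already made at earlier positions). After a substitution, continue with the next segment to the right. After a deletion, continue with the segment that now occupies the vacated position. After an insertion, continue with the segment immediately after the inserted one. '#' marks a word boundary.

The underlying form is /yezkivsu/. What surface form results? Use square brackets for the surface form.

Rule 1 Velar Fronting: [yezkivsu] → [yeztivsu]
Rule 2 Regressive Voicing Assimilation: [yeztivsu] → [yestifsu]
Rule 3 Intervocalic Lenition: no change — [yestifsu]

[yestifsu]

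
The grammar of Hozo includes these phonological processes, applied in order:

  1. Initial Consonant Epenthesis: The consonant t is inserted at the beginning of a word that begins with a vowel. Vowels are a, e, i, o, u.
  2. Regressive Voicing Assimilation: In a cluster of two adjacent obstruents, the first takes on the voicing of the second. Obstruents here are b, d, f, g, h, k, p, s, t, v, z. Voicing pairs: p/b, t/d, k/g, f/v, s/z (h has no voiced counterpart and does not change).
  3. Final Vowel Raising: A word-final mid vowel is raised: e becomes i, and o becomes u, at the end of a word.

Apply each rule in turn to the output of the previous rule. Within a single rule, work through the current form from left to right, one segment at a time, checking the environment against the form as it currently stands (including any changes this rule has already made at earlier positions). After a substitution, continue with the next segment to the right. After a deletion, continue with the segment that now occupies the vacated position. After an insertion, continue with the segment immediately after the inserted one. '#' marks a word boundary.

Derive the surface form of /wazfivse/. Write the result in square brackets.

1 Initial Consonant Epenthesis: no change — [wazfivse]
2 Regressive Voicing Assimilation: [wazfivse] → [wasfifse]
3 Final Vowel Raising: [wasfifse] → [wasfifsi]

[wasfifsi]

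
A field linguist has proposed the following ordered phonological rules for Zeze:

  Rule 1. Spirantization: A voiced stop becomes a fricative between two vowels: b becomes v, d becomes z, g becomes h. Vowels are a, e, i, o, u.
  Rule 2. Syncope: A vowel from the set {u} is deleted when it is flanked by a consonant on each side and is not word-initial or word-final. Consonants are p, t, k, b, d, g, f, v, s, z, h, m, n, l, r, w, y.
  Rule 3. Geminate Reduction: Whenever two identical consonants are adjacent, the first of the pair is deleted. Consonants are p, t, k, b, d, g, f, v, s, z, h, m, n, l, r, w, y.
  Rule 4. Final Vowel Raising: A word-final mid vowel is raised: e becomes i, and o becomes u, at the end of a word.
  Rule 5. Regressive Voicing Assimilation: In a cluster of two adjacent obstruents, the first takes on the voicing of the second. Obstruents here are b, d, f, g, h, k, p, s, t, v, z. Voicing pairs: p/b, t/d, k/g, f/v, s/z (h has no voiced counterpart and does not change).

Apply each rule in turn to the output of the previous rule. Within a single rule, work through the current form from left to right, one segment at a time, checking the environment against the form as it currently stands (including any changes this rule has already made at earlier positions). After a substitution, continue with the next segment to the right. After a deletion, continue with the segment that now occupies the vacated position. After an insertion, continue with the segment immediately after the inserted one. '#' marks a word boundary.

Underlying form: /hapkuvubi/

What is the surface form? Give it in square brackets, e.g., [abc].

Rule 1 Spirantization: [hapkuvubi] → [hapkuvuvi]
Rule 2 Syncope: [hapkuvuvi] → [hapkvvi]
Rule 3 Geminate Reduction: [hapkvvi] → [hapkvi]
Rule 4 Final Vowel Raising: no change — [hapkvi]
Rule 5 Regressive Voicing Assimilation: [hapkvi] → [hapgvi]

[hapgvi]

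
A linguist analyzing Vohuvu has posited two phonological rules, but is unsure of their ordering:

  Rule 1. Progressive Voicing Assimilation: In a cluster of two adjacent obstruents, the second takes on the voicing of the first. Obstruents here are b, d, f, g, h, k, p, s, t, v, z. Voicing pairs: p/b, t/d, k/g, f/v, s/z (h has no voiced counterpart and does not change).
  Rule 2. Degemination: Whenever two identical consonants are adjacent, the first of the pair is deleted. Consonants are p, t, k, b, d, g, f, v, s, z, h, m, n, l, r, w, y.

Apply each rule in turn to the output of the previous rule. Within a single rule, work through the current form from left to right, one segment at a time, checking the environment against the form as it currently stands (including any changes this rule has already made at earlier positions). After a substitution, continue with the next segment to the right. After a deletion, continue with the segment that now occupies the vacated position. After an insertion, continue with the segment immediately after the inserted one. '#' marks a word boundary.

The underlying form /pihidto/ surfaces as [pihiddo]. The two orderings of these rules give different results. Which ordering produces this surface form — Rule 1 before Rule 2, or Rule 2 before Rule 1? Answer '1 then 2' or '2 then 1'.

Order 1 then 2:
  1 Progressive Voicing Assimilation: [pihidto] → [pihiddo]
  2 Degemination: [pihiddo] → [pihido]
  result: [pihido]
Order 2 then 1:
  2 Degemination: no change — [pihidto]
  1 Progressive Voicing Assimilation: [pihidto] → [pihiddo]
  result: [pihiddo]

2 then 1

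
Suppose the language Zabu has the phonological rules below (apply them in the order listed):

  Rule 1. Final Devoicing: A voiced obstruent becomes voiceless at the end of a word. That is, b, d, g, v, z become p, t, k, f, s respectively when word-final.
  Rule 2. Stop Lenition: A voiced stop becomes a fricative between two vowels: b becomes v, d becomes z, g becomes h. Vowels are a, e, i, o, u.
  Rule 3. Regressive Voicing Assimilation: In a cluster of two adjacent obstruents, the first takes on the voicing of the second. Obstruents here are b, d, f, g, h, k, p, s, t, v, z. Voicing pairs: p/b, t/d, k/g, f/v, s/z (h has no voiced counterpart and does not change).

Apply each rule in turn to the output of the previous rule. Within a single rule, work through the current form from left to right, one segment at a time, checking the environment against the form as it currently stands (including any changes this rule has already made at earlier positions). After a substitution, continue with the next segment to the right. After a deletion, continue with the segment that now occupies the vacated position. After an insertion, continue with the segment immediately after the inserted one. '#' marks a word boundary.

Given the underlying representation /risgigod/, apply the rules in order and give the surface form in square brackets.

[rizgihot]

Rule 1 Final Devoicing: [risgigod] → [risgigot]
Rule 2 Stop Lenition: [risgigot] → [risgihot]
Rule 3 Regressive Voicing Assimilation: [risgihot] → [rizgihot]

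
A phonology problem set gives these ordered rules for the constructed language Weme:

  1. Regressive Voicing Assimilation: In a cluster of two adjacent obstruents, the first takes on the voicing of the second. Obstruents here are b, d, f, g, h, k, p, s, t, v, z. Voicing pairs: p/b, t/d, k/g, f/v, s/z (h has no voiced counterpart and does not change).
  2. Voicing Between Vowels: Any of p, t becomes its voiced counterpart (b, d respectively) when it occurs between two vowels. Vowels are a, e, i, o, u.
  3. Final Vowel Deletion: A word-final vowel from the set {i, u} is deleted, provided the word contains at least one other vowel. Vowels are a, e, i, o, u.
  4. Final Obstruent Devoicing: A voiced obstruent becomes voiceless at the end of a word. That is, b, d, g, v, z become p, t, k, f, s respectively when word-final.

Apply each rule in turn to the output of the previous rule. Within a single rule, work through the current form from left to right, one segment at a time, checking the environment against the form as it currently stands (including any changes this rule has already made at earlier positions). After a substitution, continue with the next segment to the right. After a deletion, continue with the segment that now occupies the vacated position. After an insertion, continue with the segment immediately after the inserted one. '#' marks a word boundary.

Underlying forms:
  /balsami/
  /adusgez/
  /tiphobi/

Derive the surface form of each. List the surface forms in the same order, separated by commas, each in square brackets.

/balsami/:
  1 Regressive Voicing Assimilation: no change — [balsami]
  2 Voicing Between Vowels: no change — [balsami]
  3 Final Vowel Deletion: [balsami] → [balsam]
  4 Final Obstruent Devoicing: no change — [balsam]
/adusgez/:
  1 Regressive Voicing Assimilation: [adusgez] → [aduzgez]
  2 Voicing Between Vowels: no change — [aduzgez]
  3 Final Vowel Deletion: no change — [aduzgez]
  4 Final Obstruent Devoicing: [aduzgez] → [aduzges]
/tiphobi/:
  1 Regressive Voicing Assimilation: no change — [tiphobi]
  2 Voicing Between Vowels: no change — [tiphobi]
  3 Final Vowel Deletion: [tiphobi] → [tiphob]
  4 Final Obstruent Devoicing: [tiphob] → [tiphop]

[balsam], [aduzges], [tiphop]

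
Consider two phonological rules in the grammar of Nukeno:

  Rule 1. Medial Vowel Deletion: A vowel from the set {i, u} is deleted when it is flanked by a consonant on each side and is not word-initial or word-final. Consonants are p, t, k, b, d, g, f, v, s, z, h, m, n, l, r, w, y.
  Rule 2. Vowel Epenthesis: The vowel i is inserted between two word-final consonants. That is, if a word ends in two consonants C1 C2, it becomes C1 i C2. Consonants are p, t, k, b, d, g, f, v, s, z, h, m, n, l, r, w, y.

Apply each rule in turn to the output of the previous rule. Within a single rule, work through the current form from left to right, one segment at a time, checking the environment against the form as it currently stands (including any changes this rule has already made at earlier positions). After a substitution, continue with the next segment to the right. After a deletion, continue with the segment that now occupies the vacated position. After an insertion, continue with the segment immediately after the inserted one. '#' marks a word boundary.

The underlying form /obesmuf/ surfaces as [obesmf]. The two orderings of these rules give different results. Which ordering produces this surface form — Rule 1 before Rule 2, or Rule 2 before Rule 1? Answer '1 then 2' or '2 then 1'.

Order 1 then 2:
  1 Medial Vowel Deletion: [obesmuf] → [obesmf]
  2 Vowel Epenthesis: [obesmf] → [obesmif]
  result: [obesmif]
Order 2 then 1:
  2 Vowel Epenthesis: no change — [obesmuf]
  1 Medial Vowel Deletion: [obesmuf] → [obesmf]
  result: [obesmf]

2 then 1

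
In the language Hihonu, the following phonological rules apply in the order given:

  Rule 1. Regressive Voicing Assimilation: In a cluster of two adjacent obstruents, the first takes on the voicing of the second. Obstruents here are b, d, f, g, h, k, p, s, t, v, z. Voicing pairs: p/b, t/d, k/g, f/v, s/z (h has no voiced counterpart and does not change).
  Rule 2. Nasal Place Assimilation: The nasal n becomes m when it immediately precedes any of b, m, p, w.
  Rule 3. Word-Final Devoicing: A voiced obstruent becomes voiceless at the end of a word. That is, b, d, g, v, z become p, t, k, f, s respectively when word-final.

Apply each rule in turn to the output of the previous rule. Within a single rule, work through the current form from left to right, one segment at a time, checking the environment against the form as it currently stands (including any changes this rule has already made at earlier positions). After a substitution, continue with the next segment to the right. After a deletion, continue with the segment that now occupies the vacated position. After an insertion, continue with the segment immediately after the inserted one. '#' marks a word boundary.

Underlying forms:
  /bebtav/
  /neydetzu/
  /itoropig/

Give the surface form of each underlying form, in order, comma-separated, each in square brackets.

/bebtav/:
  Rule 1 Regressive Voicing Assimilation: [bebtav] → [beptav]
  Rule 2 Nasal Place Assimilation: no change — [beptav]
  Rule 3 Word-Final Devoicing: [beptav] → [beptaf]
/neydetzu/:
  Rule 1 Regressive Voicing Assimilation: [neydetzu] → [neydedzu]
  Rule 2 Nasal Place Assimilation: no change — [neydedzu]
  Rule 3 Word-Final Devoicing: no change — [neydedzu]
/itoropig/:
  Rule 1 Regressive Voicing Assimilation: no change — [itoropig]
  Rule 2 Nasal Place Assimilation: no change — [itoropig]
  Rule 3 Word-Final Devoicing: [itoropig] → [itoropik]

[beptaf], [neydedzu], [itoropik]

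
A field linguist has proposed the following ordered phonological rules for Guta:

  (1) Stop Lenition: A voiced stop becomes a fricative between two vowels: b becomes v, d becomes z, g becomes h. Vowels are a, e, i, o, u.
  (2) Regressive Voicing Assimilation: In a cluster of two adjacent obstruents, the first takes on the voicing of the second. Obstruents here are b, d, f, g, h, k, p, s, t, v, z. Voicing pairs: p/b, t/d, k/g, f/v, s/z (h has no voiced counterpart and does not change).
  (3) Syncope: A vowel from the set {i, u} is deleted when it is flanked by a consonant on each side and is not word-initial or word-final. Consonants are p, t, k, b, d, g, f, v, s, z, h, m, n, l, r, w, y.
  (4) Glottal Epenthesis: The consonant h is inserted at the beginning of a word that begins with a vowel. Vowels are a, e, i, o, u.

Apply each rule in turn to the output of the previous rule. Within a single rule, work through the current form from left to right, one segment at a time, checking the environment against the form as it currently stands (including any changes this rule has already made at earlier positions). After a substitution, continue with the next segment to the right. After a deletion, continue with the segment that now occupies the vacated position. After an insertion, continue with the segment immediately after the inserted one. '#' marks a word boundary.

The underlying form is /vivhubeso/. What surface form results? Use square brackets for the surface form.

(1) Stop Lenition: [vivhubeso] → [vivhuveso]
(2) Regressive Voicing Assimilation: [vivhuveso] → [vifhuveso]
(3) Syncope: [vifhuveso] → [vfhveso]
(4) Glottal Epenthesis: no change — [vfhveso]

[vfhveso]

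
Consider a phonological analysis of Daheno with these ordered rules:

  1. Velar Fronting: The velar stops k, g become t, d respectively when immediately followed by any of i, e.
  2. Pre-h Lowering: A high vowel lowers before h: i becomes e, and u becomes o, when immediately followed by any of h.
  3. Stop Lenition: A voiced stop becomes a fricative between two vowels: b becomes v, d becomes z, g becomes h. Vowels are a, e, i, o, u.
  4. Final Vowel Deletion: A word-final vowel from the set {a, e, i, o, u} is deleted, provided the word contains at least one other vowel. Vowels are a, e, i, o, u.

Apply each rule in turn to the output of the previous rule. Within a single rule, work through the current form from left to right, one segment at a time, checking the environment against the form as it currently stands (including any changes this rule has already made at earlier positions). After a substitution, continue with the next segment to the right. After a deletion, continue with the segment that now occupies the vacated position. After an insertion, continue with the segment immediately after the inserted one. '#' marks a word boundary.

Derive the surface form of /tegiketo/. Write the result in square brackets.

[tezitet]

1 Velar Fronting: [tegiketo] → [tediteto]
2 Pre-h Lowering: no change — [tediteto]
3 Stop Lenition: [tediteto] → [teziteto]
4 Final Vowel Deletion: [teziteto] → [tezitet]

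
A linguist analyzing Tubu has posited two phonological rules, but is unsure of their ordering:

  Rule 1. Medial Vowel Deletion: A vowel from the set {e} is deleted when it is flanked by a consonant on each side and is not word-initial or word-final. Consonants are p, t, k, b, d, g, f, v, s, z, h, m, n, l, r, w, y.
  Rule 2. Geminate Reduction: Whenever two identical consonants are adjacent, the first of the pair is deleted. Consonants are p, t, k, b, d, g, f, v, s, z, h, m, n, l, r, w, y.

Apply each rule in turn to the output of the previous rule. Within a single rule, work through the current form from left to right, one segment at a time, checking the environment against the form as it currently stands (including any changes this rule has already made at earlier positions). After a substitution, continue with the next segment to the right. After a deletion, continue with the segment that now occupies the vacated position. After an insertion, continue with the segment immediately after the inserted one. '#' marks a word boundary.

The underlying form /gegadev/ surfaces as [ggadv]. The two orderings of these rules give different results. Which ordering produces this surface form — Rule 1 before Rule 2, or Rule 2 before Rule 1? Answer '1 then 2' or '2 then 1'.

Order 1 then 2:
  1 Medial Vowel Deletion: [gegadev] → [ggadv]
  2 Geminate Reduction: [ggadv] → [gadv]
  result: [gadv]
Order 2 then 1:
  2 Geminate Reduction: no change — [gegadev]
  1 Medial Vowel Deletion: [gegadev] → [ggadv]
  result: [ggadv]

2 then 1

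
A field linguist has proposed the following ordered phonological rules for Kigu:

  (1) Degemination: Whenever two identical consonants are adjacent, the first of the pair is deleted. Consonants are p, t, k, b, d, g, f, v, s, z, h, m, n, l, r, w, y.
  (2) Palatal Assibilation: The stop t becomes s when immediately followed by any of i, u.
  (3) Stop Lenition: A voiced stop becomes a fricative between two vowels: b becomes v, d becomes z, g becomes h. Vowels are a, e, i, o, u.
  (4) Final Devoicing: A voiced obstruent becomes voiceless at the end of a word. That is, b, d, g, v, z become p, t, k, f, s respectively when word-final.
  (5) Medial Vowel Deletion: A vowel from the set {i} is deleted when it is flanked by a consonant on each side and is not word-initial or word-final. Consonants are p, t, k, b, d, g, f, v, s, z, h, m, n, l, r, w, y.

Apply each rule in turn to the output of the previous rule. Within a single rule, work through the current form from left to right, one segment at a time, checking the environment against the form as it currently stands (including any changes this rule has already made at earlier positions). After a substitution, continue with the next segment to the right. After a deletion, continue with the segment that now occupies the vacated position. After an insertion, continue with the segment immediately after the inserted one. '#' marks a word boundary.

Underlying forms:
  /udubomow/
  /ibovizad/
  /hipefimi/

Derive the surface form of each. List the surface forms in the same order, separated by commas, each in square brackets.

/udubomow/:
  (1) Degemination: no change — [udubomow]
  (2) Palatal Assibilation: no change — [udubomow]
  (3) Stop Lenition: [udubomow] → [uzuvomow]
  (4) Final Devoicing: no change — [uzuvomow]
  (5) Medial Vowel Deletion: no change — [uzuvomow]
/ibovizad/:
  (1) Degemination: no change — [ibovizad]
  (2) Palatal Assibilation: no change — [ibovizad]
  (3) Stop Lenition: [ibovizad] → [ivovizad]
  (4) Final Devoicing: [ivovizad] → [ivovizat]
  (5) Medial Vowel Deletion: [ivovizat] → [ivovzat]
/hipefimi/:
  (1) Degemination: no change — [hipefimi]
  (2) Palatal Assibilation: no change — [hipefimi]
  (3) Stop Lenition: no change — [hipefimi]
  (4) Final Devoicing: no change — [hipefimi]
  (5) Medial Vowel Deletion: [hipefimi] → [hpefmi]

[uzuvomow], [ivovzat], [hpefmi]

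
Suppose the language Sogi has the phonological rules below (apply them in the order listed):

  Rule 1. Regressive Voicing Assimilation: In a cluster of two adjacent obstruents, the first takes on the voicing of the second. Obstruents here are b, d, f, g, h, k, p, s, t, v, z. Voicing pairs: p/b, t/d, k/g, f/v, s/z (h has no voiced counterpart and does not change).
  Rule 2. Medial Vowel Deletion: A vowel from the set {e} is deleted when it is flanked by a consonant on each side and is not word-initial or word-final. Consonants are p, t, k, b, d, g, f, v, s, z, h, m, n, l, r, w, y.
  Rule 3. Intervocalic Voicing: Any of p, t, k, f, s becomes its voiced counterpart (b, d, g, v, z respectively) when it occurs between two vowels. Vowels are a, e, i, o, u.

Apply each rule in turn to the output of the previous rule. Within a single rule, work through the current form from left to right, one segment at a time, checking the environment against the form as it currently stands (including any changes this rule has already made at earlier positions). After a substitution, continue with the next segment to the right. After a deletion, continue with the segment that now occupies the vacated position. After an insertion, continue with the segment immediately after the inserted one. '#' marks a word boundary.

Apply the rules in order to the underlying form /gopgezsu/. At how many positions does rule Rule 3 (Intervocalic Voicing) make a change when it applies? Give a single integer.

0

Rule 1 Regressive Voicing Assimilation: [gopgezsu] → [gobgessu]
Rule 2 Medial Vowel Deletion: [gobgessu] → [gobgssu]
Rule 3 Intervocalic Voicing: no change — [gobgssu]
Rule Rule 3 changed 0 position(s).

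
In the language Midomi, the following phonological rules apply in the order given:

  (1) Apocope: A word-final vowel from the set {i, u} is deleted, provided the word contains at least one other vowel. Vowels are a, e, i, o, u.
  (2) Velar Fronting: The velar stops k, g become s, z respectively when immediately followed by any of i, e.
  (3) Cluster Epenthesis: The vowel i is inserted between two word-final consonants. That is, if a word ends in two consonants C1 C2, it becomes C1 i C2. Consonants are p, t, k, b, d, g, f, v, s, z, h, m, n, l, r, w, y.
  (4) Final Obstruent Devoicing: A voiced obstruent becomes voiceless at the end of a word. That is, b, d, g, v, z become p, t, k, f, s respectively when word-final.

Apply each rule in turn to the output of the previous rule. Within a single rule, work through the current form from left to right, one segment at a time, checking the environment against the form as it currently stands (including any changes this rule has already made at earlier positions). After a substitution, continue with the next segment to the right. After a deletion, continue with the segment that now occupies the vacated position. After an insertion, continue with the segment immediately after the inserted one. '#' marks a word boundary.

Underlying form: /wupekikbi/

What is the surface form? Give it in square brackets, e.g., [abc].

[wupesikip]

(1) Apocope: [wupekikbi] → [wupekikb]
(2) Velar Fronting: [wupekikb] → [wupesikb]
(3) Cluster Epenthesis: [wupesikb] → [wupesikib]
(4) Final Obstruent Devoicing: [wupesikib] → [wupesikip]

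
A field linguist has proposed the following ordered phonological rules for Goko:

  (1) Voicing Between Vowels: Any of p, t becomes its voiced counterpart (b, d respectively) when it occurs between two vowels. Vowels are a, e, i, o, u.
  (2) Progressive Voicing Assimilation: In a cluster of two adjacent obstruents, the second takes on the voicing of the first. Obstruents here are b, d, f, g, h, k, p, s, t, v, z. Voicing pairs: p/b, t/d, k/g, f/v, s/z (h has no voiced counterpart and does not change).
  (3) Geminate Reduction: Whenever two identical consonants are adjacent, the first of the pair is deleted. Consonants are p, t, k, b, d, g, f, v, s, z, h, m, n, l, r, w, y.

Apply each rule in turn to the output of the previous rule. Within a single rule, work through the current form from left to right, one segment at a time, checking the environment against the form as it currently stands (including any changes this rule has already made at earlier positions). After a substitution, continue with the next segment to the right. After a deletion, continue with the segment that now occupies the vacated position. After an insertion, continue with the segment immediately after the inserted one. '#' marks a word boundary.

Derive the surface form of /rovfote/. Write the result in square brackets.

[rovode]

(1) Voicing Between Vowels: [rovfote] → [rovfode]
(2) Progressive Voicing Assimilation: [rovfode] → [rovvode]
(3) Geminate Reduction: [rovvode] → [rovode]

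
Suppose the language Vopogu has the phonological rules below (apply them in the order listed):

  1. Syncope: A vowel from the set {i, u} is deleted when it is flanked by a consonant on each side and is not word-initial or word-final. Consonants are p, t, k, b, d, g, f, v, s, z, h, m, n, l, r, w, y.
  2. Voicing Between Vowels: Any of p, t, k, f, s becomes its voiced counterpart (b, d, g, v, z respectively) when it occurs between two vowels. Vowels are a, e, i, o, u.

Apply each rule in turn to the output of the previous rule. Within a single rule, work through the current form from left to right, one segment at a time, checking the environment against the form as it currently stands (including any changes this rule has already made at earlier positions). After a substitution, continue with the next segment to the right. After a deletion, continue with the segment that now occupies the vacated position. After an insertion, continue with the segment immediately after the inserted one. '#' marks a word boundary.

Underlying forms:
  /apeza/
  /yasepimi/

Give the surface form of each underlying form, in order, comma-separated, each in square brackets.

/apeza/:
  1 Syncope: no change — [apeza]
  2 Voicing Between Vowels: [apeza] → [abeza]
/yasepimi/:
  1 Syncope: [yasepimi] → [yasepmi]
  2 Voicing Between Vowels: [yasepmi] → [yazepmi]

[abeza], [yazepmi]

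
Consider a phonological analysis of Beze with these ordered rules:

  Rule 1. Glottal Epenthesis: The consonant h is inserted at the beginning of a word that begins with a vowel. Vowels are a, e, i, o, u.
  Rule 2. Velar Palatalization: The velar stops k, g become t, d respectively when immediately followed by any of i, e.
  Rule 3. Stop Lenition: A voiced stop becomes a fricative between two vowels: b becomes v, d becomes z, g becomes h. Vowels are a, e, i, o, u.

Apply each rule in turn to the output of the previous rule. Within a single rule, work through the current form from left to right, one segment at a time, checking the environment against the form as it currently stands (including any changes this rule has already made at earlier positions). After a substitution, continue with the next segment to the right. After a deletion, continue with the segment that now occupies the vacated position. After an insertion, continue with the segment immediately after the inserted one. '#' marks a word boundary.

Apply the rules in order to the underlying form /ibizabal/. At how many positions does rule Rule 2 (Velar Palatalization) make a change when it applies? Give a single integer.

0

Rule 1 Glottal Epenthesis: [ibizabal] → [hibizabal]
Rule 2 Velar Palatalization: no change — [hibizabal]
Rule 3 Stop Lenition: [hibizabal] → [hivizaval]
Rule Rule 2 changed 0 position(s).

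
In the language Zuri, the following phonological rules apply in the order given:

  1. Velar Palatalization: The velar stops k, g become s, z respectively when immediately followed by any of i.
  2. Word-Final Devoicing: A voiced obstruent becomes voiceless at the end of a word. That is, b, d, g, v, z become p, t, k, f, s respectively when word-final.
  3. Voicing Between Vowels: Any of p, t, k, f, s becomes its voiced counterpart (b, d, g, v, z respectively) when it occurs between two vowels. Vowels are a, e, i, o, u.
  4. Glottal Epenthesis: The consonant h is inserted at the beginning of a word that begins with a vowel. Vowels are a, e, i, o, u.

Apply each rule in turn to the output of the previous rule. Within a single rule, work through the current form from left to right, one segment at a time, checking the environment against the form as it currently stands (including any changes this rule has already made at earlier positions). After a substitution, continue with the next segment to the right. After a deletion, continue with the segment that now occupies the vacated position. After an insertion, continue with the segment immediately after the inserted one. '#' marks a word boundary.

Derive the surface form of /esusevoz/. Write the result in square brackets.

[hezuzevos]

1 Velar Palatalization: no change — [esusevoz]
2 Word-Final Devoicing: [esusevoz] → [esusevos]
3 Voicing Between Vowels: [esusevos] → [ezuzevos]
4 Glottal Epenthesis: [ezuzevos] → [hezuzevos]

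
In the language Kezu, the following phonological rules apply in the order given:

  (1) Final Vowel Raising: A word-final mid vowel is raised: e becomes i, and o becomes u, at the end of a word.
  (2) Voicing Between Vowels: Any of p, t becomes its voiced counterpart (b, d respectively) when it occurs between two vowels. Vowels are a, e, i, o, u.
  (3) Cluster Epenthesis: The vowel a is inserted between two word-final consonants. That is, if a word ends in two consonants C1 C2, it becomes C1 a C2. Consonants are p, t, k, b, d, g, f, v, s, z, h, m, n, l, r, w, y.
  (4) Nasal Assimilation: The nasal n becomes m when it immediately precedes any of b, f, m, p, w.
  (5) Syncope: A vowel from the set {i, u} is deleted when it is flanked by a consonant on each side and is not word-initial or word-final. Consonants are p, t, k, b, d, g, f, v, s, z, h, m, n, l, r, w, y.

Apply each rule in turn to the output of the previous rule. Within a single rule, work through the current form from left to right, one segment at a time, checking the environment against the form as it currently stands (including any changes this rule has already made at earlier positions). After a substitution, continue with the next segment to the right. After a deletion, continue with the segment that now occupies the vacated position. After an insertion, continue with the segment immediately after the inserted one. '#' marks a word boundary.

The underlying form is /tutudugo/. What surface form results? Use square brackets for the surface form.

(1) Final Vowel Raising: [tutudugo] → [tutudugu]
(2) Voicing Between Vowels: [tutudugu] → [tududugu]
(3) Cluster Epenthesis: no change — [tududugu]
(4) Nasal Assimilation: no change — [tududugu]
(5) Syncope: [tududugu] → [tddgu]

[tddgu]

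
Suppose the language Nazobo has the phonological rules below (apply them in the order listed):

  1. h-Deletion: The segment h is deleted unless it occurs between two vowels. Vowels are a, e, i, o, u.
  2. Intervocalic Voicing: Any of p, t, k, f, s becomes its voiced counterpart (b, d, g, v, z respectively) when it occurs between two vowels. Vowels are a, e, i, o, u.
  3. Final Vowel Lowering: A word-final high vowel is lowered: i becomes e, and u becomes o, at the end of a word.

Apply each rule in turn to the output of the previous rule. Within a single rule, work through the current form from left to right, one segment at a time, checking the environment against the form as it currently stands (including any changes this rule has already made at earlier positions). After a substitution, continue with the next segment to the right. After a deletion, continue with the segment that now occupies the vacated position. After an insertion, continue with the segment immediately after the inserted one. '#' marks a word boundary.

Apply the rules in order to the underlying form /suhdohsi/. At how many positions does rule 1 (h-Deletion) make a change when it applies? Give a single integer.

2

1 h-Deletion: [suhdohsi] → [sudosi]
2 Intervocalic Voicing: [sudosi] → [sudozi]
3 Final Vowel Lowering: [sudozi] → [sudoze]
Rule 1 changed 2 position(s).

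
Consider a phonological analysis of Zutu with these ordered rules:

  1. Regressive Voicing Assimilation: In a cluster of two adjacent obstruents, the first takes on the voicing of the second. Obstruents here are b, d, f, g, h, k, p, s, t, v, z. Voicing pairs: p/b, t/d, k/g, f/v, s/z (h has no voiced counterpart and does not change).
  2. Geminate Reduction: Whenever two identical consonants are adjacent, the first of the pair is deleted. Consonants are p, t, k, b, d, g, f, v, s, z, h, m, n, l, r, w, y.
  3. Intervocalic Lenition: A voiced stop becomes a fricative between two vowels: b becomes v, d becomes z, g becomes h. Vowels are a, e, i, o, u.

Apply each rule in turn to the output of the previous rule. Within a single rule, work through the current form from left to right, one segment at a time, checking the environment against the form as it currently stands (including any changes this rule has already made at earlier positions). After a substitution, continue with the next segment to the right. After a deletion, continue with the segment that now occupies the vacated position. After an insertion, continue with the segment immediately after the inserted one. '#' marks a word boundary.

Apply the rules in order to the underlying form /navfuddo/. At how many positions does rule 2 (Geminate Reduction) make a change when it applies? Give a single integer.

1 Regressive Voicing Assimilation: [navfuddo] → [naffuddo]
2 Geminate Reduction: [naffuddo] → [nafudo]
3 Intervocalic Lenition: [nafudo] → [nafuzo]
Rule 2 changed 2 position(s).

2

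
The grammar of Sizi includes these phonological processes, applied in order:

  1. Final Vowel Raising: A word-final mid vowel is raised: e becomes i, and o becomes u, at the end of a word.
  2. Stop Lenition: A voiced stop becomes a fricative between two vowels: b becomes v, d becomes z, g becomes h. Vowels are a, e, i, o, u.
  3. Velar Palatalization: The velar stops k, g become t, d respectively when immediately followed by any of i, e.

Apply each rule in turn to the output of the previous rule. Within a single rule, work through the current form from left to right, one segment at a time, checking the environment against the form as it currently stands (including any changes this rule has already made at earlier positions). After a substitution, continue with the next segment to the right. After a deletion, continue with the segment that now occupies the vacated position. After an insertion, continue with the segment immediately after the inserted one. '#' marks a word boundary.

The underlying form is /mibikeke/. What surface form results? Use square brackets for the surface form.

1 Final Vowel Raising: [mibikeke] → [mibikeki]
2 Stop Lenition: [mibikeki] → [mivikeki]
3 Velar Palatalization: [mivikeki] → [miviteti]

[miviteti]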